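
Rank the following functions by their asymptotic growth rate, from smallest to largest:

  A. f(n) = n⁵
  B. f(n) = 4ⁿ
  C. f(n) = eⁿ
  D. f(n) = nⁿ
A < C < B < D

Comparing growth rates:
A = n⁵ is O(n⁵)
C = eⁿ is O(eⁿ)
B = 4ⁿ is O(4ⁿ)
D = nⁿ is O(nⁿ)

Therefore, the order from slowest to fastest is: A < C < B < D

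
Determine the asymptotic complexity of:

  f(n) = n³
O(n³)

The dominant term in n³ is n³, which is Θ(n³).
Constants are absorbed, so the tightest bound is O(n³).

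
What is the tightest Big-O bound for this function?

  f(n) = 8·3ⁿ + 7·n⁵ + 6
O(3ⁿ)

The dominant term in 8·3ⁿ + 7·n⁵ + 6 is 8·3ⁿ, which is Θ(3ⁿ).
Lower-order terms (7·n⁵, 6) are asymptotically negligible.
Constants are absorbed, so the tightest bound is O(3ⁿ).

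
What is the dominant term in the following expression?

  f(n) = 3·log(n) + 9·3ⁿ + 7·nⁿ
7·nⁿ

Looking at each term:
  - 3·log(n) is O(log n)
  - 9·3ⁿ is O(3ⁿ)
  - 7·nⁿ is O(nⁿ)

The term 7·nⁿ (O(nⁿ)) grows fastest and dominates all others.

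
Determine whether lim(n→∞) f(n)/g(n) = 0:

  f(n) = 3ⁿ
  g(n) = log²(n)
False

f(n) = 3ⁿ is O(3ⁿ), and g(n) = log²(n) is O(log² n).
Since O(3ⁿ) grows faster than or equal to O(log² n), f(n) = o(g(n)) is false.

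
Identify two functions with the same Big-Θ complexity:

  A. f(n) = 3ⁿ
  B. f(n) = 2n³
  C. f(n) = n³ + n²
B and C

Examining each function:
  A. 3ⁿ is O(3ⁿ)
  B. 2n³ is O(n³)
  C. n³ + n² is O(n³)

Functions B and C both have the same complexity class.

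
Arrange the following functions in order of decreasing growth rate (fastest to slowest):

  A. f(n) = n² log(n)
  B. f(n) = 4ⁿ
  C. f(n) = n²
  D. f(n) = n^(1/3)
B > A > C > D

Comparing growth rates:
B = 4ⁿ is O(4ⁿ)
A = n² log(n) is O(n² log n)
C = n² is O(n²)
D = n^(1/3) is O(n^(1/3))

Therefore, the order from fastest to slowest is: B > A > C > D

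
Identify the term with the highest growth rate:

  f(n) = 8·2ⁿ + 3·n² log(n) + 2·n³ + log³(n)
8·2ⁿ

Looking at each term:
  - 8·2ⁿ is O(2ⁿ)
  - 3·n² log(n) is O(n² log n)
  - 2·n³ is O(n³)
  - log³(n) is O(log³ n)

The term 8·2ⁿ (O(2ⁿ)) grows fastest and dominates all others.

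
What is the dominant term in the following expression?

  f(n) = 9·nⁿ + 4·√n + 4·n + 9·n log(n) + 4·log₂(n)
9·nⁿ

Looking at each term:
  - 9·nⁿ is O(nⁿ)
  - 4·√n is O(√n)
  - 4·n is O(n)
  - 9·n log(n) is O(n log n)
  - 4·log₂(n) is O(log n)

The term 9·nⁿ (O(nⁿ)) grows fastest and dominates all others.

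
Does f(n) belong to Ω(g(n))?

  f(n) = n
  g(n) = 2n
True

f(n) = n and g(n) = 2n are both O(n).
Big-Ω permits equal growth rates (f ≥ c·g for some c > 0), so f(n) = Ω(g(n)) is true.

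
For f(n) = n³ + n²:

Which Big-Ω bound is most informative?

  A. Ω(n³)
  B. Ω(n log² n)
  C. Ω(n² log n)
A

f(n) = n³ + n² is Ω(n³).
All listed options are valid Big-Ω bounds (lower bounds),
but Ω(n³) is the tightest (largest valid bound).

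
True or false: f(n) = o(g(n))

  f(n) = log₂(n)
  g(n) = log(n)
False

f(n) = log₂(n) is O(log n), and g(n) = log(n) is O(log n).
Since they have the same growth rate, f(n) = o(g(n)) is false.
(f = o(g) requires f to grow strictly slower, not equal.)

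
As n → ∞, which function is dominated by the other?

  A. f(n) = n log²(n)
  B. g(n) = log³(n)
B

f(n) = n log²(n) is O(n log² n), while g(n) = log³(n) is O(log³ n).
Since O(log³ n) grows slower than O(n log² n), g(n) is dominated.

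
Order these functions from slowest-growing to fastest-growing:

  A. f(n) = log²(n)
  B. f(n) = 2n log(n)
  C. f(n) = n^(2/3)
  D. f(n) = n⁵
A < C < B < D

Comparing growth rates:
A = log²(n) is O(log² n)
C = n^(2/3) is O(n^(2/3))
B = 2n log(n) is O(n log n)
D = n⁵ is O(n⁵)

Therefore, the order from slowest to fastest is: A < C < B < D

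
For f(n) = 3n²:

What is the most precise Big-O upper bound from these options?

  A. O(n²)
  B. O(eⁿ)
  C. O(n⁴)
A

f(n) = 3n² is O(n²).
All listed options are valid Big-O bounds (upper bounds),
but O(n²) is the tightest (smallest valid bound).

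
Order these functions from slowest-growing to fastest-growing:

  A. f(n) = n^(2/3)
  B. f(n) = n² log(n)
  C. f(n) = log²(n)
C < A < B

Comparing growth rates:
C = log²(n) is O(log² n)
A = n^(2/3) is O(n^(2/3))
B = n² log(n) is O(n² log n)

Therefore, the order from slowest to fastest is: C < A < B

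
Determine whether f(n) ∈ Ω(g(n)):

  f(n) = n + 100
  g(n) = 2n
True

f(n) = n + 100 and g(n) = 2n are both O(n).
Big-Ω permits equal growth rates (f ≥ c·g for some c > 0), so f(n) = Ω(g(n)) is true.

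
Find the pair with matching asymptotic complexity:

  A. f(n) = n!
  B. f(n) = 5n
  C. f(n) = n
B and C

Examining each function:
  A. n! is O(n!)
  B. 5n is O(n)
  C. n is O(n)

Functions B and C both have the same complexity class.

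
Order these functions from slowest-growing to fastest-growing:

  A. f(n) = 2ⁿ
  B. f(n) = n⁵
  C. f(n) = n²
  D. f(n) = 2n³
C < D < B < A

Comparing growth rates:
C = n² is O(n²)
D = 2n³ is O(n³)
B = n⁵ is O(n⁵)
A = 2ⁿ is O(2ⁿ)

Therefore, the order from slowest to fastest is: C < D < B < A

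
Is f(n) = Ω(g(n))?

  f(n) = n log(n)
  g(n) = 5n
True

f(n) = n log(n) is O(n log n), and g(n) = 5n is O(n).
Since O(n log n) grows at least as fast as O(n), f(n) = Ω(g(n)) is true.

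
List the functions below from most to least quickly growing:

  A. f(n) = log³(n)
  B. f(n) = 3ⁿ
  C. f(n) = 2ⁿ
B > C > A

Comparing growth rates:
B = 3ⁿ is O(3ⁿ)
C = 2ⁿ is O(2ⁿ)
A = log³(n) is O(log³ n)

Therefore, the order from fastest to slowest is: B > C > A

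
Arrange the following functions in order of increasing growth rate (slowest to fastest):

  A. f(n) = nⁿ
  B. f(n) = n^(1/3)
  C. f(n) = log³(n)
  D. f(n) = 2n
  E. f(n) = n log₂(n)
C < B < D < E < A

Comparing growth rates:
C = log³(n) is O(log³ n)
B = n^(1/3) is O(n^(1/3))
D = 2n is O(n)
E = n log₂(n) is O(n log n)
A = nⁿ is O(nⁿ)

Therefore, the order from slowest to fastest is: C < B < D < E < A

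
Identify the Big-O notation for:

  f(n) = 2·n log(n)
O(n log n)

The dominant term in 2·n log(n) is 2·n log(n), which is Θ(n log n).
Constants are absorbed, so the tightest bound is O(n log n).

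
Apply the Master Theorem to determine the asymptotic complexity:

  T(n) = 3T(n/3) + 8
Θ(n)

Master Theorem: a = 3, b = 3, f(n) = 8.
Compute the critical exponent d = log₃(3) = 1.
Compare f(n) = Θ(1) against n^d:
  k = 0 < d = 1, so f(n) = O(n^(d-ε)) — Case 1.
  The recursion cost dominates: T(n) = Θ(n^d) = Θ(n).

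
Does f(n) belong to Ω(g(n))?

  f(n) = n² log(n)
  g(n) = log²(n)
True

f(n) = n² log(n) is O(n² log n), and g(n) = log²(n) is O(log² n).
Since O(n² log n) grows at least as fast as O(log² n), f(n) = Ω(g(n)) is true.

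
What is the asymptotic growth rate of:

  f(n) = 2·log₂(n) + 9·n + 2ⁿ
Θ(2ⁿ)

Order the terms by growth rate: 2·log₂(n) ≺ 9·n ≺ 2ⁿ.
The fastest-growing term 2ⁿ dominates as n → ∞; dropping its constant factor gives Θ(2ⁿ).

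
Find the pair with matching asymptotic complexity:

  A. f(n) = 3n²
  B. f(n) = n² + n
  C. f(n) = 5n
A and B

Examining each function:
  A. 3n² is O(n²)
  B. n² + n is O(n²)
  C. 5n is O(n)

Functions A and B both have the same complexity class.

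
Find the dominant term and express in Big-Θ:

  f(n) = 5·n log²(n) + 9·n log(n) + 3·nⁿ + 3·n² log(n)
Θ(nⁿ)

Order the terms by growth rate: 9·n log(n) ≺ 5·n log²(n) ≺ 3·n² log(n) ≺ 3·nⁿ.
The fastest-growing term 3·nⁿ dominates as n → ∞; dropping its constant factor gives Θ(nⁿ).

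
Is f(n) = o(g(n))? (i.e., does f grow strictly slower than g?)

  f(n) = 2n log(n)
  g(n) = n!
True

f(n) = 2n log(n) is O(n log n), and g(n) = n! is O(n!).
Since O(n log n) grows strictly slower than O(n!), f(n) = o(g(n)) is true.
This means lim(n→∞) f(n)/g(n) = 0.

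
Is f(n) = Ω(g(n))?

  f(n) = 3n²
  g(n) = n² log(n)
False

f(n) = 3n² is O(n²), and g(n) = n² log(n) is O(n² log n).
Since O(n²) grows slower than O(n² log n), f(n) = Ω(g(n)) is false.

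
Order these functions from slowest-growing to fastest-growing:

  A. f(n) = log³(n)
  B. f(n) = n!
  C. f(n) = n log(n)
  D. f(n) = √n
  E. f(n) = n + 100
A < D < E < C < B

Comparing growth rates:
A = log³(n) is O(log³ n)
D = √n is O(√n)
E = n + 100 is O(n)
C = n log(n) is O(n log n)
B = n! is O(n!)

Therefore, the order from slowest to fastest is: A < D < E < C < B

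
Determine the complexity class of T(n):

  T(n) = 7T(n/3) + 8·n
Θ(n^log₃(7))

Master Theorem: a = 7, b = 3, f(n) = 8·n.
Compute the critical exponent d = log₃(7) = 1.771.
Compare f(n) = Θ(n) against n^d:
  k = 1 < d = 1.771, so f(n) = O(n^(d-ε)) — Case 1.
  The recursion cost dominates: T(n) = Θ(n^d) = Θ(n^log₃(7)).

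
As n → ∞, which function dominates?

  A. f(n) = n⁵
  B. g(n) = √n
A

f(n) = n⁵ is O(n⁵), while g(n) = √n is O(√n).
Since O(n⁵) grows faster than O(√n), f(n) dominates.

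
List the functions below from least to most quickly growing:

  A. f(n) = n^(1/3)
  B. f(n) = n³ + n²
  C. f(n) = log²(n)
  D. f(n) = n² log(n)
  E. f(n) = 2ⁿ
C < A < D < B < E

Comparing growth rates:
C = log²(n) is O(log² n)
A = n^(1/3) is O(n^(1/3))
D = n² log(n) is O(n² log n)
B = n³ + n² is O(n³)
E = 2ⁿ is O(2ⁿ)

Therefore, the order from slowest to fastest is: C < A < D < B < E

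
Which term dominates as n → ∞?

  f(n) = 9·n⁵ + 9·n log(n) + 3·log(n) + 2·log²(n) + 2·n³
9·n⁵

Looking at each term:
  - 9·n⁵ is O(n⁵)
  - 9·n log(n) is O(n log n)
  - 3·log(n) is O(log n)
  - 2·log²(n) is O(log² n)
  - 2·n³ is O(n³)

The term 9·n⁵ (O(n⁵)) grows fastest and dominates all others.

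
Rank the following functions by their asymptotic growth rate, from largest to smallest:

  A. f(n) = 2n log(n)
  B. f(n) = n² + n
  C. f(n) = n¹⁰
C > B > A

Comparing growth rates:
C = n¹⁰ is O(n¹⁰)
B = n² + n is O(n²)
A = 2n log(n) is O(n log n)

Therefore, the order from fastest to slowest is: C > B > A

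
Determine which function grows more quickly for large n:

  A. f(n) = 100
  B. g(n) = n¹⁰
B

f(n) = 100 is O(1), while g(n) = n¹⁰ is O(n¹⁰).
Since O(n¹⁰) grows faster than O(1), g(n) dominates.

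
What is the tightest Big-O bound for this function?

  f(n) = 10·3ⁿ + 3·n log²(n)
O(3ⁿ)

The dominant term in 10·3ⁿ + 3·n log²(n) is 10·3ⁿ, which is Θ(3ⁿ).
Lower-order terms (3·n log²(n)) are asymptotically negligible.
Constants are absorbed, so the tightest bound is O(3ⁿ).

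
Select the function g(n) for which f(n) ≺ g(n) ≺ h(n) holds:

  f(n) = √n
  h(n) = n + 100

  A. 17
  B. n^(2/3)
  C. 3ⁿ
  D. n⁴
B

We need g(n) with √n = o(g(n)) and g(n) = o(n + 100), i.e. O(√n) ≺ g ≺ O(n).
Check each option:
  A. 17 — O(1) does not grow strictly faster than f(n)
  B. n^(2/3) — O(n^(2/3)) is strictly between O(√n) and O(n) ✓
  C. 3ⁿ — O(3ⁿ) does not grow strictly slower than h(n)
  D. n⁴ — O(n⁴) does not grow strictly slower than h(n)

Only option B (n^(2/3)) lies strictly between.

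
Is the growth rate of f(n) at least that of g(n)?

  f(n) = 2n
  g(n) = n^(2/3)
True

f(n) = 2n is O(n), and g(n) = n^(2/3) is O(n^(2/3)).
Since O(n) grows at least as fast as O(n^(2/3)), f(n) = Ω(g(n)) is true.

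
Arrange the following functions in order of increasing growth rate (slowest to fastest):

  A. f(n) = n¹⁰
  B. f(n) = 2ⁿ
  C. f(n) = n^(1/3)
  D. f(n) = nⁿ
C < A < B < D

Comparing growth rates:
C = n^(1/3) is O(n^(1/3))
A = n¹⁰ is O(n¹⁰)
B = 2ⁿ is O(2ⁿ)
D = nⁿ is O(nⁿ)

Therefore, the order from slowest to fastest is: C < A < B < D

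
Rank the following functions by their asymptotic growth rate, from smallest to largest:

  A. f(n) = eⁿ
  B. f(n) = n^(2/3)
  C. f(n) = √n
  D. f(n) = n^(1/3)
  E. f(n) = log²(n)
E < D < C < B < A

Comparing growth rates:
E = log²(n) is O(log² n)
D = n^(1/3) is O(n^(1/3))
C = √n is O(√n)
B = n^(2/3) is O(n^(2/3))
A = eⁿ is O(eⁿ)

Therefore, the order from slowest to fastest is: E < D < C < B < A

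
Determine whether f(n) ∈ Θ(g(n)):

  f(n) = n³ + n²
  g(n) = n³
True

f(n) = n³ + n² and g(n) = n³ are both O(n³).
Since they have the same asymptotic growth rate, f(n) = Θ(g(n)) is true.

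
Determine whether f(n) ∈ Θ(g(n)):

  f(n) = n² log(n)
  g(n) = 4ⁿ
False

f(n) = n² log(n) is O(n² log n), and g(n) = 4ⁿ is O(4ⁿ).
Since they have different growth rates, f(n) = Θ(g(n)) is false.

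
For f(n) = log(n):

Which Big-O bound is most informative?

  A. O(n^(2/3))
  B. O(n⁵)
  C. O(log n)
C

f(n) = log(n) is O(log n).
All listed options are valid Big-O bounds (upper bounds),
but O(log n) is the tightest (smallest valid bound).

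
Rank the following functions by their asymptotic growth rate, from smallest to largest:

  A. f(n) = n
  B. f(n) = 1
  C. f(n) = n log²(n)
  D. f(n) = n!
B < A < C < D

Comparing growth rates:
B = 1 is O(1)
A = n is O(n)
C = n log²(n) is O(n log² n)
D = n! is O(n!)

Therefore, the order from slowest to fastest is: B < A < C < D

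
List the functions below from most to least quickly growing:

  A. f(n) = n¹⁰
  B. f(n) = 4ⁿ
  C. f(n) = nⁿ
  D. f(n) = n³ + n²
C > B > A > D

Comparing growth rates:
C = nⁿ is O(nⁿ)
B = 4ⁿ is O(4ⁿ)
A = n¹⁰ is O(n¹⁰)
D = n³ + n² is O(n³)

Therefore, the order from fastest to slowest is: C > B > A > D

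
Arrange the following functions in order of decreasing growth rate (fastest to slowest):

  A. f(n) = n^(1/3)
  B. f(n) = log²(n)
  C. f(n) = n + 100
C > A > B

Comparing growth rates:
C = n + 100 is O(n)
A = n^(1/3) is O(n^(1/3))
B = log²(n) is O(log² n)

Therefore, the order from fastest to slowest is: C > A > B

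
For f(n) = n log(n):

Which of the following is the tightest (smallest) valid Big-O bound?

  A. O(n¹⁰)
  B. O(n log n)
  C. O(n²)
B

f(n) = n log(n) is O(n log n).
All listed options are valid Big-O bounds (upper bounds),
but O(n log n) is the tightest (smallest valid bound).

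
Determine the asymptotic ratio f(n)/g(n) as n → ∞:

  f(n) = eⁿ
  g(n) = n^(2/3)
∞

Since eⁿ (O(eⁿ)) grows faster than n^(2/3) (O(n^(2/3))),
the ratio f(n)/g(n) → ∞ as n → ∞.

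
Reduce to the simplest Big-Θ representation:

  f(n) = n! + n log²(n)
Θ(n!)

Order the terms by growth rate: n log²(n) ≺ n!.
The fastest-growing term n! dominates as n → ∞; dropping its constant factor gives Θ(n!).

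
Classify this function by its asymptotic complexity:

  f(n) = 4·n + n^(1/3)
O(n)

The dominant term in 4·n + n^(1/3) is 4·n, which is Θ(n).
Lower-order terms (n^(1/3)) are asymptotically negligible.
Constants are absorbed, so the tightest bound is O(n).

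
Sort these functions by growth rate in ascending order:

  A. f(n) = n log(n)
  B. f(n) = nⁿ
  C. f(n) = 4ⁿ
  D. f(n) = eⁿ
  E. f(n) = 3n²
A < E < D < C < B

Comparing growth rates:
A = n log(n) is O(n log n)
E = 3n² is O(n²)
D = eⁿ is O(eⁿ)
C = 4ⁿ is O(4ⁿ)
B = nⁿ is O(nⁿ)

Therefore, the order from slowest to fastest is: A < E < D < C < B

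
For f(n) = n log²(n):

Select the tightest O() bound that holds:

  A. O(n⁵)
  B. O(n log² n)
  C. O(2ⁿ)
B

f(n) = n log²(n) is O(n log² n).
All listed options are valid Big-O bounds (upper bounds),
but O(n log² n) is the tightest (smallest valid bound).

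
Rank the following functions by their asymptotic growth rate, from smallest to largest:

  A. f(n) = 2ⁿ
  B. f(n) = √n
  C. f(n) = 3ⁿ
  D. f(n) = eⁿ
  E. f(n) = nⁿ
B < A < D < C < E

Comparing growth rates:
B = √n is O(√n)
A = 2ⁿ is O(2ⁿ)
D = eⁿ is O(eⁿ)
C = 3ⁿ is O(3ⁿ)
E = nⁿ is O(nⁿ)

Therefore, the order from slowest to fastest is: B < A < D < C < E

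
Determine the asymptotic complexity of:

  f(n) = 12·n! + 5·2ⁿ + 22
O(n!)

The dominant term in 12·n! + 5·2ⁿ + 22 is 12·n!, which is Θ(n!).
Lower-order terms (5·2ⁿ, 22) are asymptotically negligible.
Constants are absorbed, so the tightest bound is O(n!).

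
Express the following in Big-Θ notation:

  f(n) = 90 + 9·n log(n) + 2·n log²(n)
Θ(n log² n)

Order the terms by growth rate: 90 ≺ 9·n log(n) ≺ 2·n log²(n).
The fastest-growing term 2·n log²(n) dominates as n → ∞; dropping its constant factor gives Θ(n log² n).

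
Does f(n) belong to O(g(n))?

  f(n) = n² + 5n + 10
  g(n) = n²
True

f(n) = n² + 5n + 10 and g(n) = n² are both O(n²).
Big-O permits equal growth rates (f ≤ c·g for some c), so f(n) = O(g(n)) is true.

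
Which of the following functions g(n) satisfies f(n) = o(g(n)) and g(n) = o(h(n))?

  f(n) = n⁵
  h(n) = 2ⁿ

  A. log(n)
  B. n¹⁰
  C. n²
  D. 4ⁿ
B

We need g(n) with n⁵ = o(g(n)) and g(n) = o(2ⁿ), i.e. O(n⁵) ≺ g ≺ O(2ⁿ).
Check each option:
  A. log(n) — O(log n) does not grow strictly faster than f(n)
  B. n¹⁰ — O(n¹⁰) is strictly between O(n⁵) and O(2ⁿ) ✓
  C. n² — O(n²) does not grow strictly faster than f(n)
  D. 4ⁿ — O(4ⁿ) does not grow strictly slower than h(n)

Only option B (n¹⁰) lies strictly between.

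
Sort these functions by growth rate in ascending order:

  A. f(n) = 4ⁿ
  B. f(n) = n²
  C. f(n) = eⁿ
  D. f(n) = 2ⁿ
B < D < C < A

Comparing growth rates:
B = n² is O(n²)
D = 2ⁿ is O(2ⁿ)
C = eⁿ is O(eⁿ)
A = 4ⁿ is O(4ⁿ)

Therefore, the order from slowest to fastest is: B < D < C < A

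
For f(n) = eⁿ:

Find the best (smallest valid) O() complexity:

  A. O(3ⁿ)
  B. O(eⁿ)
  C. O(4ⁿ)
B

f(n) = eⁿ is O(eⁿ).
All listed options are valid Big-O bounds (upper bounds),
but O(eⁿ) is the tightest (smallest valid bound).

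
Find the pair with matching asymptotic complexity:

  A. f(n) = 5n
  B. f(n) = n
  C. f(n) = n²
A and B

Examining each function:
  A. 5n is O(n)
  B. n is O(n)
  C. n² is O(n²)

Functions A and B both have the same complexity class.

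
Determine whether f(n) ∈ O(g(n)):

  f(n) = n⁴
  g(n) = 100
False

f(n) = n⁴ is O(n⁴), and g(n) = 100 is O(1).
Since O(n⁴) grows faster than O(1), f(n) = O(g(n)) is false.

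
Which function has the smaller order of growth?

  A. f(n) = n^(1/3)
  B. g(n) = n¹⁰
A

f(n) = n^(1/3) is O(n^(1/3)), while g(n) = n¹⁰ is O(n¹⁰).
Since O(n^(1/3)) grows slower than O(n¹⁰), f(n) is dominated.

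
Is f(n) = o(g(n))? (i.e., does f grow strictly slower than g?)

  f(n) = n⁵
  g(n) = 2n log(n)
False

f(n) = n⁵ is O(n⁵), and g(n) = 2n log(n) is O(n log n).
Since O(n⁵) grows faster than or equal to O(n log n), f(n) = o(g(n)) is false.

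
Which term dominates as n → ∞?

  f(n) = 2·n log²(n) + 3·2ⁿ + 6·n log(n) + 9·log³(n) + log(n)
3·2ⁿ

Looking at each term:
  - 2·n log²(n) is O(n log² n)
  - 3·2ⁿ is O(2ⁿ)
  - 6·n log(n) is O(n log n)
  - 9·log³(n) is O(log³ n)
  - log(n) is O(log n)

The term 3·2ⁿ (O(2ⁿ)) grows fastest and dominates all others.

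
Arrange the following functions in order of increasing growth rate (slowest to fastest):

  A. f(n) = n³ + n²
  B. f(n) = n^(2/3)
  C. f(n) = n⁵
B < A < C

Comparing growth rates:
B = n^(2/3) is O(n^(2/3))
A = n³ + n² is O(n³)
C = n⁵ is O(n⁵)

Therefore, the order from slowest to fastest is: B < A < C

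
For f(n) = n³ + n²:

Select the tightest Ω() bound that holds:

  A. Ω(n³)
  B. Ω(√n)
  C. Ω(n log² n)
A

f(n) = n³ + n² is Ω(n³).
All listed options are valid Big-Ω bounds (lower bounds),
but Ω(n³) is the tightest (largest valid bound).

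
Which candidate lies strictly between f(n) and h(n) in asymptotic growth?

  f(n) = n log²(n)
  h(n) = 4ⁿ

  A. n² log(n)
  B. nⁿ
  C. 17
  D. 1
A

We need g(n) with n log²(n) = o(g(n)) and g(n) = o(4ⁿ), i.e. O(n log² n) ≺ g ≺ O(4ⁿ).
Check each option:
  A. n² log(n) — O(n² log n) is strictly between O(n log² n) and O(4ⁿ) ✓
  B. nⁿ — O(nⁿ) does not grow strictly slower than h(n)
  C. 17 — O(1) does not grow strictly faster than f(n)
  D. 1 — O(1) does not grow strictly faster than f(n)

Only option A (n² log(n)) lies strictly between.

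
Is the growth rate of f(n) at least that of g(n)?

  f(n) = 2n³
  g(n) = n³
True

f(n) = 2n³ and g(n) = n³ are both O(n³).
Big-Ω permits equal growth rates (f ≥ c·g for some c > 0), so f(n) = Ω(g(n)) is true.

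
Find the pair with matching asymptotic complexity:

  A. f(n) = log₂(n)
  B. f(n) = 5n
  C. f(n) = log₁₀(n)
A and C

Examining each function:
  A. log₂(n) is O(log n)
  B. 5n is O(n)
  C. log₁₀(n) is O(log n)

Functions A and C both have the same complexity class.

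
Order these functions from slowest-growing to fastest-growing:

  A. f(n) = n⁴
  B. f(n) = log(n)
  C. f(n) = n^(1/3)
B < C < A

Comparing growth rates:
B = log(n) is O(log n)
C = n^(1/3) is O(n^(1/3))
A = n⁴ is O(n⁴)

Therefore, the order from slowest to fastest is: B < C < A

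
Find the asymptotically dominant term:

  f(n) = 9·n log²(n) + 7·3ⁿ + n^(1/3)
7·3ⁿ

Looking at each term:
  - 9·n log²(n) is O(n log² n)
  - 7·3ⁿ is O(3ⁿ)
  - n^(1/3) is O(n^(1/3))

The term 7·3ⁿ (O(3ⁿ)) grows fastest and dominates all others.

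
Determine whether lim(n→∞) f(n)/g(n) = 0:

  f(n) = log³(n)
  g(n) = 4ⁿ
True

f(n) = log³(n) is O(log³ n), and g(n) = 4ⁿ is O(4ⁿ).
Since O(log³ n) grows strictly slower than O(4ⁿ), f(n) = o(g(n)) is true.
This means lim(n→∞) f(n)/g(n) = 0.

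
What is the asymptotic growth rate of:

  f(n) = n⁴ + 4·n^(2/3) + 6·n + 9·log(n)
Θ(n⁴)

Order the terms by growth rate: 9·log(n) ≺ 4·n^(2/3) ≺ 6·n ≺ n⁴.
The fastest-growing term n⁴ dominates as n → ∞; dropping its constant factor gives Θ(n⁴).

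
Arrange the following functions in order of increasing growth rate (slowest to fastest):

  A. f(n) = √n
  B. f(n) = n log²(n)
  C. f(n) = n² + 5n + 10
A < B < C

Comparing growth rates:
A = √n is O(√n)
B = n log²(n) is O(n log² n)
C = n² + 5n + 10 is O(n²)

Therefore, the order from slowest to fastest is: A < B < C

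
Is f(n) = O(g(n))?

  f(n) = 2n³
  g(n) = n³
True

f(n) = 2n³ and g(n) = n³ are both O(n³).
Big-O permits equal growth rates (f ≤ c·g for some c), so f(n) = O(g(n)) is true.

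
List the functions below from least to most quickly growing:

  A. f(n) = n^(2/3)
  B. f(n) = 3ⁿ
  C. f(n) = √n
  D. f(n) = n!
C < A < B < D

Comparing growth rates:
C = √n is O(√n)
A = n^(2/3) is O(n^(2/3))
B = 3ⁿ is O(3ⁿ)
D = n! is O(n!)

Therefore, the order from slowest to fastest is: C < A < B < D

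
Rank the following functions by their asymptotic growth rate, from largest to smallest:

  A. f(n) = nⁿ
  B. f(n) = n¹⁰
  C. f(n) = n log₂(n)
A > B > C

Comparing growth rates:
A = nⁿ is O(nⁿ)
B = n¹⁰ is O(n¹⁰)
C = n log₂(n) is O(n log n)

Therefore, the order from fastest to slowest is: A > B > C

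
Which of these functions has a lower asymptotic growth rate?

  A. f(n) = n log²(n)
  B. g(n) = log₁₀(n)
B

f(n) = n log²(n) is O(n log² n), while g(n) = log₁₀(n) is O(log n).
Since O(log n) grows slower than O(n log² n), g(n) is dominated.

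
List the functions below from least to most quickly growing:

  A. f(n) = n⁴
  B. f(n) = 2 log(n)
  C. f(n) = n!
B < A < C

Comparing growth rates:
B = 2 log(n) is O(log n)
A = n⁴ is O(n⁴)
C = n! is O(n!)

Therefore, the order from slowest to fastest is: B < A < C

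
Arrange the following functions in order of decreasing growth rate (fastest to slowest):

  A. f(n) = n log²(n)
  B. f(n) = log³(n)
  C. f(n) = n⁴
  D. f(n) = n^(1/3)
C > A > D > B

Comparing growth rates:
C = n⁴ is O(n⁴)
A = n log²(n) is O(n log² n)
D = n^(1/3) is O(n^(1/3))
B = log³(n) is O(log³ n)

Therefore, the order from fastest to slowest is: C > A > D > B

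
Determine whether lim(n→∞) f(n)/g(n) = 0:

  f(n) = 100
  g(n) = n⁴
True

f(n) = 100 is O(1), and g(n) = n⁴ is O(n⁴).
Since O(1) grows strictly slower than O(n⁴), f(n) = o(g(n)) is true.
This means lim(n→∞) f(n)/g(n) = 0.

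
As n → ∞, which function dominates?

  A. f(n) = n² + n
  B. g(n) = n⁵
B

f(n) = n² + n is O(n²), while g(n) = n⁵ is O(n⁵).
Since O(n⁵) grows faster than O(n²), g(n) dominates.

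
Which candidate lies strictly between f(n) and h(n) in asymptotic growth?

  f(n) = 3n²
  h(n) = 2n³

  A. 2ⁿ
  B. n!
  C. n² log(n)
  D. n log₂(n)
C

We need g(n) with 3n² = o(g(n)) and g(n) = o(2n³), i.e. O(n²) ≺ g ≺ O(n³).
Check each option:
  A. 2ⁿ — O(2ⁿ) does not grow strictly slower than h(n)
  B. n! — O(n!) does not grow strictly slower than h(n)
  C. n² log(n) — O(n² log n) is strictly between O(n²) and O(n³) ✓
  D. n log₂(n) — O(n log n) does not grow strictly faster than f(n)

Only option C (n² log(n)) lies strictly between.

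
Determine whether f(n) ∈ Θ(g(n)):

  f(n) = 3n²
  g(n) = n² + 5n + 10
True

f(n) = 3n² and g(n) = n² + 5n + 10 are both O(n²).
Since they have the same asymptotic growth rate, f(n) = Θ(g(n)) is true.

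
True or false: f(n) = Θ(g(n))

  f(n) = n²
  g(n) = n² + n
True

f(n) = n² and g(n) = n² + n are both O(n²).
Since they have the same asymptotic growth rate, f(n) = Θ(g(n)) is true.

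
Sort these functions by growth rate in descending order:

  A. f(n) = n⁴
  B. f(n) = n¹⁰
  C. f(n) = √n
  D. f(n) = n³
B > A > D > C

Comparing growth rates:
B = n¹⁰ is O(n¹⁰)
A = n⁴ is O(n⁴)
D = n³ is O(n³)
C = √n is O(√n)

Therefore, the order from fastest to slowest is: B > A > D > C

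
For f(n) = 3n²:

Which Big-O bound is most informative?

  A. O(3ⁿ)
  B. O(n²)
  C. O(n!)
B

f(n) = 3n² is O(n²).
All listed options are valid Big-O bounds (upper bounds),
but O(n²) is the tightest (smallest valid bound).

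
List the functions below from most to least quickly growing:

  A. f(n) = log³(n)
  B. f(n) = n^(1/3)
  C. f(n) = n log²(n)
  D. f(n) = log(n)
C > B > A > D

Comparing growth rates:
C = n log²(n) is O(n log² n)
B = n^(1/3) is O(n^(1/3))
A = log³(n) is O(log³ n)
D = log(n) is O(log n)

Therefore, the order from fastest to slowest is: C > B > A > D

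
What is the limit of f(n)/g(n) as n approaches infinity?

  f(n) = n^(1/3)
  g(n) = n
0

Since n^(1/3) (O(n^(1/3))) grows slower than n (O(n)),
the ratio f(n)/g(n) → 0 as n → ∞.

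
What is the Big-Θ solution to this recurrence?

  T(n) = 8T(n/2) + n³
Θ(n³ log n)

Master Theorem: a = 8, b = 2, f(n) = n³.
Compute the critical exponent d = log₂(8) = 3.
Compare f(n) = Θ(n³) against n^d:
  k = 3 = d, so f(n) = Θ(n^d) — Case 2.
  Work is balanced across levels: T(n) = Θ(n^d log n) = Θ(n³ log n).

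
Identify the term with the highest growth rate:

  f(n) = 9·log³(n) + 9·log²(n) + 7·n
7·n

Looking at each term:
  - 9·log³(n) is O(log³ n)
  - 9·log²(n) is O(log² n)
  - 7·n is O(n)

The term 7·n (O(n)) grows fastest and dominates all others.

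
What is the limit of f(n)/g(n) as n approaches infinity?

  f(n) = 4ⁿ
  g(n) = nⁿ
0

Since 4ⁿ (O(4ⁿ)) grows slower than nⁿ (O(nⁿ)),
the ratio f(n)/g(n) → 0 as n → ∞.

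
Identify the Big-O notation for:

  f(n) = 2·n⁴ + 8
O(n⁴)

The dominant term in 2·n⁴ + 8 is 2·n⁴, which is Θ(n⁴).
Lower-order terms (8) are asymptotically negligible.
Constants are absorbed, so the tightest bound is O(n⁴).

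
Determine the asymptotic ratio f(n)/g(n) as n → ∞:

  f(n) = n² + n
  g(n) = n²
1

Since n² + n and n² have the same growth rate (O(n²)),
the ratio converges to a constant: 1.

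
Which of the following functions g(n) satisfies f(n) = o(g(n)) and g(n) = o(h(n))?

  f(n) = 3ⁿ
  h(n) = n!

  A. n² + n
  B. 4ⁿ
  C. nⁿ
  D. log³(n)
B

We need g(n) with 3ⁿ = o(g(n)) and g(n) = o(n!), i.e. O(3ⁿ) ≺ g ≺ O(n!).
Check each option:
  A. n² + n — O(n²) does not grow strictly faster than f(n)
  B. 4ⁿ — O(4ⁿ) is strictly between O(3ⁿ) and O(n!) ✓
  C. nⁿ — O(nⁿ) does not grow strictly slower than h(n)
  D. log³(n) — O(log³ n) does not grow strictly faster than f(n)

Only option B (4ⁿ) lies strictly between.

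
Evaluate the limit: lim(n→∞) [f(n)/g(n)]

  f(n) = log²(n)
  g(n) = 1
∞

Since log²(n) (O(log² n)) grows faster than 1 (O(1)),
the ratio f(n)/g(n) → ∞ as n → ∞.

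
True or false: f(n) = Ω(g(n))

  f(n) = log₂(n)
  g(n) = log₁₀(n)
True

f(n) = log₂(n) and g(n) = log₁₀(n) are both O(log n).
Big-Ω permits equal growth rates (f ≥ c·g for some c > 0), so f(n) = Ω(g(n)) is true.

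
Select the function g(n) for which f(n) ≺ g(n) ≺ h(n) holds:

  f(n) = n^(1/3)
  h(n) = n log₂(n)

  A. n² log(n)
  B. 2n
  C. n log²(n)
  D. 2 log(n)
B

We need g(n) with n^(1/3) = o(g(n)) and g(n) = o(n log₂(n)), i.e. O(n^(1/3)) ≺ g ≺ O(n log n).
Check each option:
  A. n² log(n) — O(n² log n) does not grow strictly slower than h(n)
  B. 2n — O(n) is strictly between O(n^(1/3)) and O(n log n) ✓
  C. n log²(n) — O(n log² n) does not grow strictly slower than h(n)
  D. 2 log(n) — O(log n) does not grow strictly faster than f(n)

Only option B (2n) lies strictly between.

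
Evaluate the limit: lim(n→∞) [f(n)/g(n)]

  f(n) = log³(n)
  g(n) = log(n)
∞

Since log³(n) (O(log³ n)) grows faster than log(n) (O(log n)),
the ratio f(n)/g(n) → ∞ as n → ∞.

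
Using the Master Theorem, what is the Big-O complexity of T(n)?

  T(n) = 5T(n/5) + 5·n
Θ(n log n)

Master Theorem: a = 5, b = 5, f(n) = 5·n.
Compute the critical exponent d = log₅(5) = 1.
Compare f(n) = Θ(n) against n^d:
  k = 1 = d, so f(n) = Θ(n^d) — Case 2.
  Work is balanced across levels: T(n) = Θ(n^d log n) = Θ(n log n).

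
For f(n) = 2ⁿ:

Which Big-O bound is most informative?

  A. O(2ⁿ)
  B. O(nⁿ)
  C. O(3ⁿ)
A

f(n) = 2ⁿ is O(2ⁿ).
All listed options are valid Big-O bounds (upper bounds),
but O(2ⁿ) is the tightest (smallest valid bound).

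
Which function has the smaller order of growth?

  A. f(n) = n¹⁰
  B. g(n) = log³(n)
B

f(n) = n¹⁰ is O(n¹⁰), while g(n) = log³(n) is O(log³ n).
Since O(log³ n) grows slower than O(n¹⁰), g(n) is dominated.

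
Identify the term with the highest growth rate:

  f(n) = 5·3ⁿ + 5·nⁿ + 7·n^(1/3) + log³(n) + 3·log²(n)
5·nⁿ

Looking at each term:
  - 5·3ⁿ is O(3ⁿ)
  - 5·nⁿ is O(nⁿ)
  - 7·n^(1/3) is O(n^(1/3))
  - log³(n) is O(log³ n)
  - 3·log²(n) is O(log² n)

The term 5·nⁿ (O(nⁿ)) grows fastest and dominates all others.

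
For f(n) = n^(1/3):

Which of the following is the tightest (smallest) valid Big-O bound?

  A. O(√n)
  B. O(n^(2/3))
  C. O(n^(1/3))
C

f(n) = n^(1/3) is O(n^(1/3)).
All listed options are valid Big-O bounds (upper bounds),
but O(n^(1/3)) is the tightest (smallest valid bound).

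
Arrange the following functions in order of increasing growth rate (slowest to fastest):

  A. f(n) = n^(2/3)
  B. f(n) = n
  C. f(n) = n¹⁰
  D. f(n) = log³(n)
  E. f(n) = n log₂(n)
D < A < B < E < C

Comparing growth rates:
D = log³(n) is O(log³ n)
A = n^(2/3) is O(n^(2/3))
B = n is O(n)
E = n log₂(n) is O(n log n)
C = n¹⁰ is O(n¹⁰)

Therefore, the order from slowest to fastest is: D < A < B < E < C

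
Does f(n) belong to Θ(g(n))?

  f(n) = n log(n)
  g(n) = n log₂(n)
True

f(n) = n log(n) and g(n) = n log₂(n) are both O(n log n).
Since they have the same asymptotic growth rate, f(n) = Θ(g(n)) is true.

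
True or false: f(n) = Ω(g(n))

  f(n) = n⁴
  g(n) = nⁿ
False

f(n) = n⁴ is O(n⁴), and g(n) = nⁿ is O(nⁿ).
Since O(n⁴) grows slower than O(nⁿ), f(n) = Ω(g(n)) is false.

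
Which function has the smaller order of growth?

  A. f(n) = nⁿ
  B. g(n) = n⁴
B

f(n) = nⁿ is O(nⁿ), while g(n) = n⁴ is O(n⁴).
Since O(n⁴) grows slower than O(nⁿ), g(n) is dominated.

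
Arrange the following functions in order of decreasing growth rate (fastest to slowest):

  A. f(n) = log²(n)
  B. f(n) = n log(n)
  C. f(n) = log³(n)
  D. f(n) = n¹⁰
D > B > C > A

Comparing growth rates:
D = n¹⁰ is O(n¹⁰)
B = n log(n) is O(n log n)
C = log³(n) is O(log³ n)
A = log²(n) is O(log² n)

Therefore, the order from fastest to slowest is: D > B > C > A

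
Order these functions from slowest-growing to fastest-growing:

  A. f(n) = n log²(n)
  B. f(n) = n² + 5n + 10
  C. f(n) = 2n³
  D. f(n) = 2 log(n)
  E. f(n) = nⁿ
D < A < B < C < E

Comparing growth rates:
D = 2 log(n) is O(log n)
A = n log²(n) is O(n log² n)
B = n² + 5n + 10 is O(n²)
C = 2n³ is O(n³)
E = nⁿ is O(nⁿ)

Therefore, the order from slowest to fastest is: D < A < B < C < E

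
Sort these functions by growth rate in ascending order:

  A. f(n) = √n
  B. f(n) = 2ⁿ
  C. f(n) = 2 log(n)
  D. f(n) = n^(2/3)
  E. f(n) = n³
C < A < D < E < B

Comparing growth rates:
C = 2 log(n) is O(log n)
A = √n is O(√n)
D = n^(2/3) is O(n^(2/3))
E = n³ is O(n³)
B = 2ⁿ is O(2ⁿ)

Therefore, the order from slowest to fastest is: C < A < D < E < B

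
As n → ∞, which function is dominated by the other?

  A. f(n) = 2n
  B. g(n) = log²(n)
B

f(n) = 2n is O(n), while g(n) = log²(n) is O(log² n).
Since O(log² n) grows slower than O(n), g(n) is dominated.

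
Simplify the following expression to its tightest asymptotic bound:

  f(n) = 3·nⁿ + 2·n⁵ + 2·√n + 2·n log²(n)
Θ(nⁿ)

Order the terms by growth rate: 2·√n ≺ 2·n log²(n) ≺ 2·n⁵ ≺ 3·nⁿ.
The fastest-growing term 3·nⁿ dominates as n → ∞; dropping its constant factor gives Θ(nⁿ).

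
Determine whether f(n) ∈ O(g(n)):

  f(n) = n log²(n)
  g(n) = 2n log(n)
False

f(n) = n log²(n) is O(n log² n), and g(n) = 2n log(n) is O(n log n).
Since O(n log² n) grows faster than O(n log n), f(n) = O(g(n)) is false.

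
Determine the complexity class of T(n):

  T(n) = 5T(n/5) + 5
Θ(n)

Master Theorem: a = 5, b = 5, f(n) = 5.
Compute the critical exponent d = log₅(5) = 1.
Compare f(n) = Θ(1) against n^d:
  k = 0 < d = 1, so f(n) = O(n^(d-ε)) — Case 1.
  The recursion cost dominates: T(n) = Θ(n^d) = Θ(n).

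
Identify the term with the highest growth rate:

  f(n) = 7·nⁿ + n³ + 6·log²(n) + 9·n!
7·nⁿ

Looking at each term:
  - 7·nⁿ is O(nⁿ)
  - n³ is O(n³)
  - 6·log²(n) is O(log² n)
  - 9·n! is O(n!)

The term 7·nⁿ (O(nⁿ)) grows fastest and dominates all others.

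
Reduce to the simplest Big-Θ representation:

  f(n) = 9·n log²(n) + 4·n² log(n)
Θ(n² log n)

Order the terms by growth rate: 9·n log²(n) ≺ 4·n² log(n).
The fastest-growing term 4·n² log(n) dominates as n → ∞; dropping its constant factor gives Θ(n² log n).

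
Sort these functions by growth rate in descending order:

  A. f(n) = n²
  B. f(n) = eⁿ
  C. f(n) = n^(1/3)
B > A > C

Comparing growth rates:
B = eⁿ is O(eⁿ)
A = n² is O(n²)
C = n^(1/3) is O(n^(1/3))

Therefore, the order from fastest to slowest is: B > A > C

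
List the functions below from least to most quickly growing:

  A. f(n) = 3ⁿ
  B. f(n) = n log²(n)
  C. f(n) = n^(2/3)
C < B < A

Comparing growth rates:
C = n^(2/3) is O(n^(2/3))
B = n log²(n) is O(n log² n)
A = 3ⁿ is O(3ⁿ)

Therefore, the order from slowest to fastest is: C < B < A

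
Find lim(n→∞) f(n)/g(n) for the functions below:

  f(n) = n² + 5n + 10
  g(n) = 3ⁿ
0

Since n² + 5n + 10 (O(n²)) grows slower than 3ⁿ (O(3ⁿ)),
the ratio f(n)/g(n) → 0 as n → ∞.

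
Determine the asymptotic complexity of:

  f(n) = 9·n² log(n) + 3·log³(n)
O(n² log n)

The dominant term in 9·n² log(n) + 3·log³(n) is 9·n² log(n), which is Θ(n² log n).
Lower-order terms (3·log³(n)) are asymptotically negligible.
Constants are absorbed, so the tightest bound is O(n² log n).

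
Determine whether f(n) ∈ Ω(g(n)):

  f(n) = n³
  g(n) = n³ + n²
True

f(n) = n³ and g(n) = n³ + n² are both O(n³).
Big-Ω permits equal growth rates (f ≥ c·g for some c > 0), so f(n) = Ω(g(n)) is true.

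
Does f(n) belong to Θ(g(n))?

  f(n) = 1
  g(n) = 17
True

f(n) = 1 and g(n) = 17 are both O(1).
Since they have the same asymptotic growth rate, f(n) = Θ(g(n)) is true.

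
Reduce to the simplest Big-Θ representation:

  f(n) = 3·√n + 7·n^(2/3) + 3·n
Θ(n)

Order the terms by growth rate: 3·√n ≺ 7·n^(2/3) ≺ 3·n.
The fastest-growing term 3·n dominates as n → ∞; dropping its constant factor gives Θ(n).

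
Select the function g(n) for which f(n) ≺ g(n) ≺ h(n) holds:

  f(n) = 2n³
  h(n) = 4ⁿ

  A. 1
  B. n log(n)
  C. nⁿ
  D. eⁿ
D

We need g(n) with 2n³ = o(g(n)) and g(n) = o(4ⁿ), i.e. O(n³) ≺ g ≺ O(4ⁿ).
Check each option:
  A. 1 — O(1) does not grow strictly faster than f(n)
  B. n log(n) — O(n log n) does not grow strictly faster than f(n)
  C. nⁿ — O(nⁿ) does not grow strictly slower than h(n)
  D. eⁿ — O(eⁿ) is strictly between O(n³) and O(4ⁿ) ✓

Only option D (eⁿ) lies strictly between.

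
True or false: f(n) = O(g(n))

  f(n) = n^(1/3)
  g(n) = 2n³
True

f(n) = n^(1/3) is O(n^(1/3)), and g(n) = 2n³ is O(n³).
Since O(n^(1/3)) ⊆ O(n³) (f grows no faster than g), f(n) = O(g(n)) is true.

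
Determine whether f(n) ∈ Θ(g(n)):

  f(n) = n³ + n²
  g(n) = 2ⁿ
False

f(n) = n³ + n² is O(n³), and g(n) = 2ⁿ is O(2ⁿ).
Since they have different growth rates, f(n) = Θ(g(n)) is false.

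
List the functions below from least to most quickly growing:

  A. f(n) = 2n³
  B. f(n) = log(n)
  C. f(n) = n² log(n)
B < C < A

Comparing growth rates:
B = log(n) is O(log n)
C = n² log(n) is O(n² log n)
A = 2n³ is O(n³)

Therefore, the order from slowest to fastest is: B < C < A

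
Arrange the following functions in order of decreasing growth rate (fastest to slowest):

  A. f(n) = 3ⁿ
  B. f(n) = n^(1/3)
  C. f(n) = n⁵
A > C > B

Comparing growth rates:
A = 3ⁿ is O(3ⁿ)
C = n⁵ is O(n⁵)
B = n^(1/3) is O(n^(1/3))

Therefore, the order from fastest to slowest is: A > C > B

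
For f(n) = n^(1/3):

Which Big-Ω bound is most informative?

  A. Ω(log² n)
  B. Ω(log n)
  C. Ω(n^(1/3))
C

f(n) = n^(1/3) is Ω(n^(1/3)).
All listed options are valid Big-Ω bounds (lower bounds),
but Ω(n^(1/3)) is the tightest (largest valid bound).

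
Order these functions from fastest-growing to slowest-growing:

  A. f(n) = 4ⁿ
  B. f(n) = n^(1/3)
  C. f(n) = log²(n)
A > B > C

Comparing growth rates:
A = 4ⁿ is O(4ⁿ)
B = n^(1/3) is O(n^(1/3))
C = log²(n) is O(log² n)

Therefore, the order from fastest to slowest is: A > B > C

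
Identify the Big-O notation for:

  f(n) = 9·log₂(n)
O(log n)

The dominant term in 9·log₂(n) is 9·log₂(n), which is Θ(log n).
Constants are absorbed, so the tightest bound is O(log n).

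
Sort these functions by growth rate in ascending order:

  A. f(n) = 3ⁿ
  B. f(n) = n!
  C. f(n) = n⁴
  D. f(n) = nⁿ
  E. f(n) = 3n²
E < C < A < B < D

Comparing growth rates:
E = 3n² is O(n²)
C = n⁴ is O(n⁴)
A = 3ⁿ is O(3ⁿ)
B = n! is O(n!)
D = nⁿ is O(nⁿ)

Therefore, the order from slowest to fastest is: E < C < A < B < D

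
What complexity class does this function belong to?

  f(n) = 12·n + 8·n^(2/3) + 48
O(n)

The dominant term in 12·n + 8·n^(2/3) + 48 is 12·n, which is Θ(n).
Lower-order terms (8·n^(2/3), 48) are asymptotically negligible.
Constants are absorbed, so the tightest bound is O(n).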